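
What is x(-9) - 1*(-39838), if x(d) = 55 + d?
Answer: 39884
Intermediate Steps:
x(-9) - 1*(-39838) = (55 - 9) - 1*(-39838) = 46 + 39838 = 39884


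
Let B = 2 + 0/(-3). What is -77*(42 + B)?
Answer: -3388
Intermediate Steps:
B = 2 (B = 2 - 1/3*0 = 2 + 0 = 2)
-77*(42 + B) = -77*(42 + 2) = -77*44 = -3388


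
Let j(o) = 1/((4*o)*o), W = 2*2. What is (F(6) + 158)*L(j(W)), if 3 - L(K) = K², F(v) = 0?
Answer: 970673/2048 ≈ 473.96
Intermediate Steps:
W = 4
j(o) = 1/(4*o²)
L(K) = 3 - K²
(F(6) + 158)*L(j(W)) = (0 + 158)*(3 - ((¼)/4²)²) = 158*(3 - ((¼)*(1/16))²) = 158*(3 - (1/64)²) = 158*(3 - 1*1/4096) = 158*(3 - 1/4096) = 158*(12287/4096) = 970673/2048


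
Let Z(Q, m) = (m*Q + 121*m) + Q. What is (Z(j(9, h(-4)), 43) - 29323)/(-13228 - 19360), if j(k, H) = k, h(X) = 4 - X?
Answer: 5931/8147 ≈ 0.72800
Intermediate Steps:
Z(Q, m) = Q + 121*m + Q*m (Z(Q, m) = (Q*m + 121*m) + Q = (121*m + Q*m) + Q = Q + 121*m + Q*m)
(Z(j(9, h(-4)), 43) - 29323)/(-13228 - 19360) = ((9 + 121*43 + 9*43) - 29323)/(-13228 - 19360) = ((9 + 5203 + 387) - 29323)/(-32588) = (5599 - 29323)*(-1/32588) = -23724*(-1/32588) = 5931/8147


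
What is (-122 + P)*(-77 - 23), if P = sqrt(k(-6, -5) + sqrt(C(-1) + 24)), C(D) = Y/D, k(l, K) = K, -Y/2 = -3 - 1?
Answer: 12200 - 100*I ≈ 12200.0 - 100.0*I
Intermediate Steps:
Y = 8 (Y = -2*(-3 - 1) = -2*(-4) = 8)
C(D) = 8/D
P = I (P = sqrt(-5 + sqrt(8/(-1) + 24)) = sqrt(-5 + sqrt(8*(-1) + 24)) = sqrt(-5 + sqrt(-8 + 24)) = sqrt(-5 + sqrt(16)) = sqrt(-5 + 4) = sqrt(-1) = I ≈ 1.0*I)
(-122 + P)*(-77 - 23) = (-122 + I)*(-77 - 23) = (-122 + I)*(-100) = 12200 - 100*I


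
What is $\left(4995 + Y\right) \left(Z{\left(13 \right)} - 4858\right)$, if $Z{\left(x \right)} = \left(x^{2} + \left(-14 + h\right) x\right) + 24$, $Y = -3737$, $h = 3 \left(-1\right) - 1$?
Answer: $-6162942$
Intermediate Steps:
$h = -4$ ($h = -3 - 1 = -4$)
$Z{\left(x \right)} = 24 + x^{2} - 18 x$ ($Z{\left(x \right)} = \left(x^{2} + \left(-14 - 4\right) x\right) + 24 = \left(x^{2} - 18 x\right) + 24 = 24 + x^{2} - 18 x$)
$\left(4995 + Y\right) \left(Z{\left(13 \right)} - 4858\right) = \left(4995 - 3737\right) \left(\left(24 + 13^{2} - 234\right) - 4858\right) = 1258 \left(\left(24 + 169 - 234\right) - 4858\right) = 1258 \left(-41 - 4858\right) = 1258 \left(-4899\right) = -6162942$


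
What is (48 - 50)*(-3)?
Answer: 6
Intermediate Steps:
(48 - 50)*(-3) = -2*(-3) = 6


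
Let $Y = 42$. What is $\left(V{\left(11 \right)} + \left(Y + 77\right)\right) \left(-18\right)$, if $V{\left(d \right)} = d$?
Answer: $-2340$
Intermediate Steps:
$\left(V{\left(11 \right)} + \left(Y + 77\right)\right) \left(-18\right) = \left(11 + \left(42 + 77\right)\right) \left(-18\right) = \left(11 + 119\right) \left(-18\right) = 130 \left(-18\right) = -2340$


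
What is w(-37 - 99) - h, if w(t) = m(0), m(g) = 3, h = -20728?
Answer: 20731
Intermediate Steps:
w(t) = 3
w(-37 - 99) - h = 3 - 1*(-20728) = 3 + 20728 = 20731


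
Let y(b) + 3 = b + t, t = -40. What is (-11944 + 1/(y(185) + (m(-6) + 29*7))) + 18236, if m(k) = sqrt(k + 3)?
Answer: 249641507/39676 - I*sqrt(3)/119028 ≈ 6292.0 - 1.4552e-5*I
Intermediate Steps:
m(k) = sqrt(3 + k)
y(b) = -43 + b (y(b) = -3 + (b - 40) = -3 + (-40 + b) = -43 + b)
(-11944 + 1/(y(185) + (m(-6) + 29*7))) + 18236 = (-11944 + 1/((-43 + 185) + (sqrt(3 - 6) + 29*7))) + 18236 = (-11944 + 1/(142 + (sqrt(-3) + 203))) + 18236 = (-11944 + 1/(142 + (I*sqrt(3) + 203))) + 18236 = (-11944 + 1/(142 + (203 + I*sqrt(3)))) + 18236 = (-11944 + 1/(345 + I*sqrt(3))) + 18236 = 6292 + 1/(345 + I*sqrt(3))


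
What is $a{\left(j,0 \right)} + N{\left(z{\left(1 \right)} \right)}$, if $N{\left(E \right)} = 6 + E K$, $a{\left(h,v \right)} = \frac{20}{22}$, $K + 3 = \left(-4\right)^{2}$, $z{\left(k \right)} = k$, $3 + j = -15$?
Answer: $\frac{219}{11} \approx 19.909$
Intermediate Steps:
$j = -18$ ($j = -3 - 15 = -18$)
$K = 13$ ($K = -3 + \left(-4\right)^{2} = -3 + 16 = 13$)
$a{\left(h,v \right)} = \frac{10}{11}$ ($a{\left(h,v \right)} = 20 \cdot \frac{1}{22} = \frac{10}{11}$)
$N{\left(E \right)} = 6 + 13 E$ ($N{\left(E \right)} = 6 + E 13 = 6 + 13 E$)
$a{\left(j,0 \right)} + N{\left(z{\left(1 \right)} \right)} = \frac{10}{11} + \left(6 + 13 \cdot 1\right) = \frac{10}{11} + \left(6 + 13\right) = \frac{10}{11} + 19 = \frac{219}{11}$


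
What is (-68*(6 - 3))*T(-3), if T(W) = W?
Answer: 612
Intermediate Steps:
(-68*(6 - 3))*T(-3) = -68*(6 - 3)*(-3) = -68*3*(-3) = -34*6*(-3) = -204*(-3) = 612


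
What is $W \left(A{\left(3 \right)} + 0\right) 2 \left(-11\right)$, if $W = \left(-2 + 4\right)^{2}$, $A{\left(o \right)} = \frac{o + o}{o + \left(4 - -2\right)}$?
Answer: $- \frac{176}{3} \approx -58.667$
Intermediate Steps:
$A{\left(o \right)} = \frac{2 o}{6 + o}$ ($A{\left(o \right)} = \frac{2 o}{o + \left(4 + 2\right)} = \frac{2 o}{o + 6} = \frac{2 o}{6 + o}$)
$W = 4$ ($W = 2^{2} = 4$)
$W \left(A{\left(3 \right)} + 0\right) 2 \left(-11\right) = 4 \left(2 \cdot 3 \frac{1}{6 + 3} + 0\right) 2 \left(-11\right) = 4 \left(2 \cdot 3 \cdot \frac{1}{9} + 0\right) 2 \left(-11\right) = 4 \left(\frac{2}{3} + 0\right) 2 \left(-11\right) = 4 \cdot \frac{2}{3} \cdot 2 \left(-11\right) = 4 \cdot \frac{4}{3} \left(-11\right) = \frac{16}{3} \left(-11\right) = - \frac{176}{3}$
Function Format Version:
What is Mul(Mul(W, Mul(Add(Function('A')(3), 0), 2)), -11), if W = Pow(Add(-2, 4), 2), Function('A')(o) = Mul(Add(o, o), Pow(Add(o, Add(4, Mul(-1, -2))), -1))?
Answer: Rational(-176, 3) ≈ -58.667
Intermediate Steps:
Function('A')(o) = Mul(2, o, Pow(Add(6, o), -1)) (Function('A')(o) = Mul(Mul(2, o), Pow(Add(o, Add(4, 2)), -1)) = Mul(Mul(2, o), Pow(Add(o, 6), -1)) = Mul(Mul(2, o), Pow(Add(6, o), -1)) = Mul(2, o, Pow(Add(6, o), -1)))
W = 4 (W = Pow(2, 2) = 4)
Mul(Mul(W, Mul(Add(Function('A')(3), 0), 2)), -11) = Mul(Mul(4, Mul(Add(Mul(2, 3, Pow(Add(6, 3), -1)), 0), 2)), -11) = Mul(Mul(4, Mul(Add(Mul(2, 3, Pow(9, -1)), 0), 2)), -11) = Mul(Mul(4, Mul(Add(Mul(2, 3, Rational(1, 9)), 0), 2)), -11) = Mul(Mul(4, Mul(Add(Rational(2, 3), 0), 2)), -11) = Mul(Mul(4, Mul(Rational(2, 3), 2)), -11) = Mul(Mul(4, Rational(4, 3)), -11) = Mul(Rational(16, 3), -11) = Rational(-176, 3)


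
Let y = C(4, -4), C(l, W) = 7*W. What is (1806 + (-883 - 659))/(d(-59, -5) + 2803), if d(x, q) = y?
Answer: 88/925 ≈ 0.095135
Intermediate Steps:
y = -28 (y = 7*(-4) = -28)
d(x, q) = -28
(1806 + (-883 - 659))/(d(-59, -5) + 2803) = (1806 + (-883 - 659))/(-28 + 2803) = (1806 - 1542)/2775 = 264*(1/2775) = 88/925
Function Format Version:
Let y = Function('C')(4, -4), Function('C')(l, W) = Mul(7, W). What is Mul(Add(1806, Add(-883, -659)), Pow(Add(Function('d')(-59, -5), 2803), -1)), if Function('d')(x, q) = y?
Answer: Rational(88, 925) ≈ 0.095135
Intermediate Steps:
y = -28 (y = Mul(7, -4) = -28)
Function('d')(x, q) = -28
Mul(Add(1806, Add(-883, -659)), Pow(Add(Function('d')(-59, -5), 2803), -1)) = Mul(Add(1806, Add(-883, -659)), Pow(Add(-28, 2803), -1)) = Mul(Add(1806, -1542), Pow(2775, -1)) = Mul(264, Rational(1, 2775)) = Rational(88, 925)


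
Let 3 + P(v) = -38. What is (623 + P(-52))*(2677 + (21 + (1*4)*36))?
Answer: 1654044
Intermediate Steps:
P(v) = -41 (P(v) = -3 - 38 = -41)
(623 + P(-52))*(2677 + (21 + (1*4)*36)) = (623 - 41)*(2677 + (21 + (1*4)*36)) = 582*(2677 + (21 + 4*36)) = 582*(2677 + (21 + 144)) = 582*(2677 + 165) = 582*2842 = 1654044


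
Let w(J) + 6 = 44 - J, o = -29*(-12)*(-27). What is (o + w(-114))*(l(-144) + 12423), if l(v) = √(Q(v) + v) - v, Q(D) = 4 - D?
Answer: -116187836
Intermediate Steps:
o = -9396 (o = 348*(-27) = -9396)
w(J) = 38 - J (w(J) = -6 + (44 - J) = 38 - J)
l(v) = 2 - v (l(v) = √((4 - v) + v) - v = √4 - v = 2 - v)
(o + w(-114))*(l(-144) + 12423) = (-9396 + (38 - 1*(-114)))*((2 - 1*(-144)) + 12423) = (-9396 + (38 + 114))*((2 + 144) + 12423) = (-9396 + 152)*(146 + 12423) = -9244*12569 = -116187836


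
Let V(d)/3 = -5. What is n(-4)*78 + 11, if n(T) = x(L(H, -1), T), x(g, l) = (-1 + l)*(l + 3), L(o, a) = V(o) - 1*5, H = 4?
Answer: 401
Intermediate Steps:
V(d) = -15 (V(d) = 3*(-5) = -15)
L(o, a) = -20 (L(o, a) = -15 - 1*5 = -15 - 5 = -20)
x(g, l) = (-1 + l)*(3 + l)
n(T) = -3 + T**2 + 2*T
n(-4)*78 + 11 = (-3 + (-4)**2 + 2*(-4))*78 + 11 = (-3 + 16 - 8)*78 + 11 = 5*78 + 11 = 390 + 11 = 401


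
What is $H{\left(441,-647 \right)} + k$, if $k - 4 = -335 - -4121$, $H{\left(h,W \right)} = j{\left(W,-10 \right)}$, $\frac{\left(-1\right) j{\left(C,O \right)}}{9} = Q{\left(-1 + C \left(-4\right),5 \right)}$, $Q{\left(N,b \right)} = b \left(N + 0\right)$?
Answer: $-112625$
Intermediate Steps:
$Q{\left(N,b \right)} = N b$ ($Q{\left(N,b \right)} = b N = N b$)
$j{\left(C,O \right)} = 45 + 180 C$ ($j{\left(C,O \right)} = - 9 \left(-1 + C \left(-4\right)\right) 5 = - 9 \left(-1 - 4 C\right) 5 = - 9 \left(-5 - 20 C\right) = 45 + 180 C$)
$H{\left(h,W \right)} = 45 + 180 W$
$k = 3790$ ($k = 4 - -3786 = 4 + \left(-335 + 4121\right) = 4 + 3786 = 3790$)
$H{\left(441,-647 \right)} + k = \left(45 + 180 \left(-647\right)\right) + 3790 = \left(45 - 116460\right) + 3790 = -116415 + 3790 = -112625$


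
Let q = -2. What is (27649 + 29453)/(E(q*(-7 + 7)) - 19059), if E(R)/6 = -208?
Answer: -19034/6769 ≈ -2.8119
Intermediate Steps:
E(R) = -1248 (E(R) = 6*(-208) = -1248)
(27649 + 29453)/(E(q*(-7 + 7)) - 19059) = (27649 + 29453)/(-1248 - 19059) = 57102/(-20307) = 57102*(-1/20307) = -19034/6769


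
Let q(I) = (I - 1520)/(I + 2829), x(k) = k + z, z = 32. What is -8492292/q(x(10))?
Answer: 12190685166/739 ≈ 1.6496e+7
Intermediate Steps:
x(k) = 32 + k (x(k) = k + 32 = 32 + k)
q(I) = (-1520 + I)/(2829 + I)
-8492292/q(x(10)) = -8492292*(2829 + (32 + 10))/(-1520 + (32 + 10)) = -8492292*(2829 + 42)/(-1520 + 42) = -8492292/(-1478/2871) = -8492292*(-2871/1478) = 12190685166/739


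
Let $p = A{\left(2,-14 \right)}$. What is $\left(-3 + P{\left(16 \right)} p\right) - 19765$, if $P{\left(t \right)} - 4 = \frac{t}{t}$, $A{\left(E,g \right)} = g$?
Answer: $-19838$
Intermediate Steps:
$p = -14$
$P{\left(t \right)} = 5$ ($P{\left(t \right)} = 4 + \frac{t}{t} = 4 + 1 = 5$)
$\left(-3 + P{\left(16 \right)} p\right) - 19765 = \left(-3 + 5 \left(-14\right)\right) - 19765 = \left(-3 - 70\right) - 19765 = -73 - 19765 = -19838$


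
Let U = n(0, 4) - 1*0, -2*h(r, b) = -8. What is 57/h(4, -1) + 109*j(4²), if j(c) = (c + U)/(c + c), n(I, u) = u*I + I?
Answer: 275/4 ≈ 68.750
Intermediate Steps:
n(I, u) = I + I*u (n(I, u) = I*u + I = I + I*u)
h(r, b) = 4 (h(r, b) = -½*(-8) = 4)
U = 0 (U = 0*(1 + 4) - 1*0 = 0*5 + 0 = 0 + 0 = 0)
j(c) = ½ (j(c) = (c + 0)/(c + c) = c/((2*c)) = c*(1/(2*c)) = ½)
57/h(4, -1) + 109*j(4²) = 57/4 + 109*(½) = 57*(¼) + 109/2 = 57/4 + 109/2 = 275/4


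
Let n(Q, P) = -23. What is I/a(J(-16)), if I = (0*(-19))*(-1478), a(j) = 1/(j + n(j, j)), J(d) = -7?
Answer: 0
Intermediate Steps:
a(j) = 1/(-23 + j) (a(j) = 1/(j - 23) = 1/(-23 + j))
I = 0 (I = 0*(-1478) = 0)
I/a(J(-16)) = 0/(1/(-23 - 7)) = 0/(1/(-30)) = 0/(-1/30) = 0*(-30) = 0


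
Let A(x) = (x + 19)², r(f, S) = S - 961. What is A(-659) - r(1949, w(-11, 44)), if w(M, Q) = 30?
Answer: 410531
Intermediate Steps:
r(f, S) = -961 + S
A(x) = (19 + x)²
A(-659) - r(1949, w(-11, 44)) = (19 - 659)² - (-961 + 30) = (-640)² - 1*(-931) = 409600 + 931 = 410531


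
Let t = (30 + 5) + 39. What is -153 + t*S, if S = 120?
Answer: 8727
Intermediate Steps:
t = 74 (t = 35 + 39 = 74)
-153 + t*S = -153 + 74*120 = -153 + 8880 = 8727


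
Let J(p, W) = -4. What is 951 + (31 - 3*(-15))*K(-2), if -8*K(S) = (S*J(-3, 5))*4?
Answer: 647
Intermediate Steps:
K(S) = 2*S (K(S) = -S*(-4)*4/8 = -(-4*S)*4/8 = -(-2)*S = 2*S)
951 + (31 - 3*(-15))*K(-2) = 951 + (31 - 3*(-15))*(2*(-2)) = 951 + (31 + 45)*(-4) = 951 + 76*(-4) = 951 - 304 = 647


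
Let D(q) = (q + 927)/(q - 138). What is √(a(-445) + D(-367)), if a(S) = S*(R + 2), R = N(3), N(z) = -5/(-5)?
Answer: I*√13629647/101 ≈ 36.553*I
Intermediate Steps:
N(z) = 1 (N(z) = -5*(-⅕) = 1)
D(q) = (927 + q)/(-138 + q)
R = 1
a(S) = 3*S (a(S) = S*(1 + 2) = S*3 = 3*S)
√(a(-445) + D(-367)) = √(3*(-445) + (927 - 367)/(-138 - 367)) = √(-1335 + 560/(-505)) = √(-1335 - 1/505*560) = √(-1335 - 112/101) = √(-134947/101) = I*√13629647/101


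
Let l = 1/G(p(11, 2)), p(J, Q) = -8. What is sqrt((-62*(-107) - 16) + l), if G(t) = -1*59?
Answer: sqrt(23037199)/59 ≈ 81.351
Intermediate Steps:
G(t) = -59
l = -1/59 (l = 1/(-59) = -1/59 ≈ -0.016949)
sqrt((-62*(-107) - 16) + l) = sqrt((-62*(-107) - 16) - 1/59) = sqrt((6634 - 16) - 1/59) = sqrt(6618 - 1/59) = sqrt(390461/59) = sqrt(23037199)/59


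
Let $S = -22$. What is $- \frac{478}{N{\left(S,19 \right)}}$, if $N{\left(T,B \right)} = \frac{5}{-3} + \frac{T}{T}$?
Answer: $717$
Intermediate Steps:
$N{\left(T,B \right)} = - \frac{2}{3}$ ($N{\left(T,B \right)} = 5 \left(- \frac{1}{3}\right) + 1 = - \frac{5}{3} + 1 = - \frac{2}{3}$)
$- \frac{478}{N{\left(S,19 \right)}} = - \frac{478}{- \frac{2}{3}} = \left(-478\right) \left(- \frac{3}{2}\right) = 717$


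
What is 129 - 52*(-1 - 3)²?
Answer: -703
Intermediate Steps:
129 - 52*(-1 - 3)² = 129 - 52*(-4)² = 129 - 52*16 = 129 - 832 = -703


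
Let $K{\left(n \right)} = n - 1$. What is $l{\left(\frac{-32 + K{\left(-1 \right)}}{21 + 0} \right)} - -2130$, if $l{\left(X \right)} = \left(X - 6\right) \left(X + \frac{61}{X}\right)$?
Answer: $\frac{18213170}{7497} \approx 2429.4$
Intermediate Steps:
$K{\left(n \right)} = -1 + n$
$l{\left(X \right)} = \left(-6 + X\right) \left(X + \frac{61}{X}\right)$
$l{\left(\frac{-32 + K{\left(-1 \right)}}{21 + 0} \right)} - -2130 = \left(61 + \left(\frac{-32 - 2}{21 + 0}\right)^{2} - \frac{366}{\left(-32 - 2\right) \frac{1}{21 + 0}} - 6 \frac{-32 - 2}{21 + 0}\right) - -2130 = \left(61 + \left(\frac{-32 - 2}{21}\right)^{2} - \frac{366}{\left(-32 - 2\right) \frac{1}{21}} - 6 \frac{-32 - 2}{21}\right) + 2130 = \left(61 + \left(\left(-34\right) \frac{1}{21}\right)^{2} - \frac{366}{\left(-34\right) \frac{1}{21}} - 6 \left(\left(-34\right) \frac{1}{21}\right)\right) + 2130 = \left(61 + \left(- \frac{34}{21}\right)^{2} - \frac{366}{- \frac{34}{21}} - - \frac{68}{7}\right) + 2130 = \left(61 + \frac{1156}{441} - - \frac{3843}{17} + \frac{68}{7}\right) + 2130 = \left(61 + \frac{1156}{441} + \frac{3843}{17} + \frac{68}{7}\right) + 2130 = \frac{2244560}{7497} + 2130 = \frac{18213170}{7497}$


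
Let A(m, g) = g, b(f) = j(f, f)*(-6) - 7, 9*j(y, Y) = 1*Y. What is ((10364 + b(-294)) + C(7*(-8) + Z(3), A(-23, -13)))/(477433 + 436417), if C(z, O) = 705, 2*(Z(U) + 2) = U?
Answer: 5629/456925 ≈ 0.012319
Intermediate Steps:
j(y, Y) = Y/9 (j(y, Y) = (1*Y)/9 = Y/9)
Z(U) = -2 + U/2
b(f) = -7 - 2*f/3 (b(f) = (f/9)*(-6) - 7 = -2*f/3 - 7 = -7 - 2*f/3)
((10364 + b(-294)) + C(7*(-8) + Z(3), A(-23, -13)))/(477433 + 436417) = ((10364 + (-7 - ⅔*(-294))) + 705)/(477433 + 436417) = ((10364 + (-7 + 196)) + 705)/913850 = ((10364 + 189) + 705)*(1/913850) = (10553 + 705)*(1/913850) = 11258*(1/913850) = 5629/456925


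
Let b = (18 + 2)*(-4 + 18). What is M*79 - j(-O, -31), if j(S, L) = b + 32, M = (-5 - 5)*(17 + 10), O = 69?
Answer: -21642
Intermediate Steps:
M = -270 (M = -10*27 = -270)
b = 280 (b = 20*14 = 280)
j(S, L) = 312 (j(S, L) = 280 + 32 = 312)
M*79 - j(-O, -31) = -270*79 - 1*312 = -21330 - 312 = -21642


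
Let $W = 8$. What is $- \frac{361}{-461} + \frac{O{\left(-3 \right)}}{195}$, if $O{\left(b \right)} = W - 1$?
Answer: $\frac{73622}{89895} \approx 0.81898$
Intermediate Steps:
$O{\left(b \right)} = 7$ ($O{\left(b \right)} = 8 - 1 = 7$)
$- \frac{361}{-461} + \frac{O{\left(-3 \right)}}{195} = - \frac{361}{-461} + \frac{7}{195} = \left(-361\right) \left(- \frac{1}{461}\right) + 7 \cdot \frac{1}{195} = \frac{361}{461} + \frac{7}{195} = \frac{73622}{89895}$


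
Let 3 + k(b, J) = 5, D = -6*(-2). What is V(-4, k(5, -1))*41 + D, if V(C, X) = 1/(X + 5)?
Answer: 125/7 ≈ 17.857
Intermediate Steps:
D = 12
k(b, J) = 2 (k(b, J) = -3 + 5 = 2)
V(C, X) = 1/(5 + X)
V(-4, k(5, -1))*41 + D = 41/(5 + 2) + 12 = 41/7 + 12 = 125/7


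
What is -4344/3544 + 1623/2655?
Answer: -240892/392055 ≈ -0.61443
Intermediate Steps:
-4344/3544 + 1623/2655 = -4344*1/3544 + 1623*(1/2655) = -543/443 + 541/885 = -240892/392055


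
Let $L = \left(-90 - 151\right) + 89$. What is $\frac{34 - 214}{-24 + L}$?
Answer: $\frac{45}{44} \approx 1.0227$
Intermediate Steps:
$L = -152$ ($L = -241 + 89 = -152$)
$\frac{34 - 214}{-24 + L} = \frac{34 - 214}{-24 - 152} = - \frac{180}{-176} = \left(-180\right) \left(- \frac{1}{176}\right) = \frac{45}{44}$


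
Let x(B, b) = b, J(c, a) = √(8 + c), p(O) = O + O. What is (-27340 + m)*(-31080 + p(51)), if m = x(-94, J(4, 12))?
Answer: 846938520 - 61956*√3 ≈ 8.4683e+8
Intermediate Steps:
p(O) = 2*O
m = 2*√3 (m = √(8 + 4) = √12 = 2*√3 ≈ 3.4641)
(-27340 + m)*(-31080 + p(51)) = (-27340 + 2*√3)*(-31080 + 2*51) = (-27340 + 2*√3)*(-31080 + 102) = (-27340 + 2*√3)*(-30978) = 846938520 - 61956*√3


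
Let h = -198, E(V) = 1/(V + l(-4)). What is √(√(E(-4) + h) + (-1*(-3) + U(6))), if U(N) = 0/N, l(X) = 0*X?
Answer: √(12 + 2*I*√793)/2 ≈ 2.9493 + 2.3871*I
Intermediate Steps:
l(X) = 0
U(N) = 0
E(V) = 1/V (E(V) = 1/(V + 0) = 1/V)
√(√(E(-4) + h) + (-1*(-3) + U(6))) = √(√(1/(-4) - 198) + (-1*(-3) + 0)) = √(√(-¼ - 198) + (3 + 0)) = √(√(-793/4) + 3) = √(I*√793/2 + 3) = √(3 + I*√793/2)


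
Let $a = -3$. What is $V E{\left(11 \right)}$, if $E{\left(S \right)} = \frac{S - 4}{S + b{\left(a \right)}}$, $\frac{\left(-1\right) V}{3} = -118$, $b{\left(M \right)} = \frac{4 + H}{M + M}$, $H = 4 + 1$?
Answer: $\frac{4956}{19} \approx 260.84$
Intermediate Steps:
$H = 5$
$b{\left(M \right)} = \frac{9}{2 M}$ ($b{\left(M \right)} = \frac{4 + 5}{M + M} = \frac{9}{2 M}$)
$V = 354$ ($V = \left(-3\right) \left(-118\right) = 354$)
$E{\left(S \right)} = \frac{-4 + S}{- \frac{3}{2} + S}$ ($E{\left(S \right)} = \frac{S - 4}{S + \frac{9}{2 \left(-3\right)}} = \frac{-4 + S}{S + \frac{9}{2} \left(- \frac{1}{3}\right)} = \frac{-4 + S}{S - \frac{3}{2}} = \frac{-4 + S}{- \frac{3}{2} + S}$)
$V E{\left(11 \right)} = 354 \frac{2 \left(-4 + 11\right)}{-3 + 2 \cdot 11} = 354 \cdot 2 \frac{1}{-3 + 22} \cdot 7 = 354 \cdot 2 \cdot \frac{1}{19} \cdot 7 = 354 \cdot \frac{14}{19} = \frac{4956}{19}$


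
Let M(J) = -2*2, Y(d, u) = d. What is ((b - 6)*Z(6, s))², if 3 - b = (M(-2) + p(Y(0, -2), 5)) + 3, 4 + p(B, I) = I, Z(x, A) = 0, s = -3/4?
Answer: 0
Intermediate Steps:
s = -¾ (s = -3*¼ = -¾ ≈ -0.75000)
M(J) = -4
p(B, I) = -4 + I
b = 3 (b = 3 - ((-4 + (-4 + 5)) + 3) = 3 - ((-4 + 1) + 3) = 3 - (-3 + 3) = 3 - 1*0 = 3 + 0 = 3)
((b - 6)*Z(6, s))² = ((3 - 6)*0)² = (-3*0)² = 0² = 0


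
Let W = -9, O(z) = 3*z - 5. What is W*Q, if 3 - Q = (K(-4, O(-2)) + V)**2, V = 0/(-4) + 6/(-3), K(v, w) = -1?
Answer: 54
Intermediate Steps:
O(z) = -5 + 3*z
V = -2 (V = 0*(-1/4) + 6*(-1/3) = 0 - 2 = -2)
Q = -6 (Q = 3 - (-1 - 2)**2 = 3 - 1*(-3)**2 = 3 - 1*9 = 3 - 9 = -6)
W*Q = -9*(-6) = 54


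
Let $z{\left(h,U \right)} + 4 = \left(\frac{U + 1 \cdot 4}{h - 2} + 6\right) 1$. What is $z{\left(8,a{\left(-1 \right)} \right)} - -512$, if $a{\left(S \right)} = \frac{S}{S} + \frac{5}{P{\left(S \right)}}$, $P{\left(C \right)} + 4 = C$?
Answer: $\frac{1544}{3} \approx 514.67$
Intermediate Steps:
$P{\left(C \right)} = -4 + C$
$a{\left(S \right)} = 1 + \frac{5}{-4 + S}$ ($a{\left(S \right)} = \frac{S}{S} + \frac{5}{-4 + S} = 1 + \frac{5}{-4 + S}$)
$z{\left(h,U \right)} = 2 + \frac{4 + U}{-2 + h}$ ($z{\left(h,U \right)} = -4 + \left(\frac{U + 1 \cdot 4}{h - 2} + 6\right) 1 = -4 + \left(\frac{U + 4}{-2 + h} + 6\right) 1 = -4 + \left(\frac{4 + U}{-2 + h} + 6\right) 1 = -4 + \left(6 + \frac{4 + U}{-2 + h}\right) 1 = -4 + \left(6 + \frac{4 + U}{-2 + h}\right) = 2 + \frac{4 + U}{-2 + h}$)
$z{\left(8,a{\left(-1 \right)} \right)} - -512 = \frac{\frac{1 - 1}{-4 - 1} + 2 \cdot 8}{-2 + 8} - -512 = \frac{\frac{1}{-5} \cdot 0 + 16}{6} + 512 = \frac{\left(- \frac{1}{5}\right) 0 + 16}{6} + 512 = \frac{0 + 16}{6} + 512 = \frac{1}{6} \cdot 16 + 512 = \frac{8}{3} + 512 = \frac{1544}{3}$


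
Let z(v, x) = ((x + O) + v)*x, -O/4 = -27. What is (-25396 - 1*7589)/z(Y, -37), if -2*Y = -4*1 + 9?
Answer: 65970/5069 ≈ 13.014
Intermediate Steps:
O = 108 (O = -4*(-27) = 108)
Y = -5/2 (Y = -(-4*1 + 9)/2 = -(-4 + 9)/2 = -½*5 = -5/2 ≈ -2.5000)
z(v, x) = x*(108 + v + x) (z(v, x) = ((x + 108) + v)*x = ((108 + x) + v)*x = (108 + v + x)*x = x*(108 + v + x))
(-25396 - 1*7589)/z(Y, -37) = (-25396 - 1*7589)/((-37*(108 - 5/2 - 37))) = (-25396 - 7589)/((-37*137/2)) = -32985/(-5069/2) = -32985*(-2/5069) = 65970/5069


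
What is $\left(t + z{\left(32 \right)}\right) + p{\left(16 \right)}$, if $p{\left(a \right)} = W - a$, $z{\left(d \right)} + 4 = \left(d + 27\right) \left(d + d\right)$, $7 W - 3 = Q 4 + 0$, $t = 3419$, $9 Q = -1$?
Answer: $\frac{452048}{63} \approx 7175.4$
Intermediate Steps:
$Q = - \frac{1}{9}$ ($Q = \frac{1}{9} \left(-1\right) = - \frac{1}{9} \approx -0.11111$)
$W = \frac{23}{63}$ ($W = \frac{3}{7} + \frac{\left(- \frac{1}{9}\right) 4 + 0}{7} = \frac{3}{7} + \frac{- \frac{4}{9} + 0}{7} = \frac{3}{7} + \frac{1}{7} \left(- \frac{4}{9}\right) = \frac{3}{7} - \frac{4}{63} = \frac{23}{63} \approx 0.36508$)
$z{\left(d \right)} = -4 + 2 d \left(27 + d\right)$ ($z{\left(d \right)} = -4 + \left(d + 27\right) \left(d + d\right) = -4 + \left(27 + d\right) 2 d = -4 + 2 d \left(27 + d\right)$)
$p{\left(a \right)} = \frac{23}{63} - a$
$\left(t + z{\left(32 \right)}\right) + p{\left(16 \right)} = \left(3419 + \left(-4 + 2 \cdot 32^{2} + 54 \cdot 32\right)\right) + \left(\frac{23}{63} - 16\right) = \left(3419 + \left(-4 + 2 \cdot 1024 + 1728\right)\right) + \left(\frac{23}{63} - 16\right) = \left(3419 + \left(-4 + 2048 + 1728\right)\right) - \frac{985}{63} = \left(3419 + 3772\right) - \frac{985}{63} = 7191 - \frac{985}{63} = \frac{452048}{63}$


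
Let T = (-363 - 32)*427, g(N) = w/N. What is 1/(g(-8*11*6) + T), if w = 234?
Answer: -88/14842559 ≈ -5.9289e-6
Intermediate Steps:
g(N) = 234/N
T = -168665 (T = -395*427 = -168665)
1/(g(-8*11*6) + T) = 1/(234/((-8*11*6)) - 168665) = 1/(234/((-88*6)) - 168665) = 1/(234/(-528) - 168665) = 1/(234*(-1/528) - 168665) = 1/(-39/88 - 168665) = 1/(-14842559/88) = -88/14842559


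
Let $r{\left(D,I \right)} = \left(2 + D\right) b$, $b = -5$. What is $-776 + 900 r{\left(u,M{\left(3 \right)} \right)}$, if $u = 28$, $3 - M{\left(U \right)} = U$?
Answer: $-135776$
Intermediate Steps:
$M{\left(U \right)} = 3 - U$
$r{\left(D,I \right)} = -10 - 5 D$ ($r{\left(D,I \right)} = \left(2 + D\right) \left(-5\right) = -10 - 5 D$)
$-776 + 900 r{\left(u,M{\left(3 \right)} \right)} = -776 + 900 \left(-10 - 140\right) = -776 + 900 \left(-150\right) = -776 - 135000 = -135776$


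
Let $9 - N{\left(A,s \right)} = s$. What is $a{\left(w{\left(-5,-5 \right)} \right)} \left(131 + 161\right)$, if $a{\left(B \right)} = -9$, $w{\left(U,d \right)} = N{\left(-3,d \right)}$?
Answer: $-2628$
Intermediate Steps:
$N{\left(A,s \right)} = 9 - s$
$w{\left(U,d \right)} = 9 - d$
$a{\left(w{\left(-5,-5 \right)} \right)} \left(131 + 161\right) = - 9 \left(131 + 161\right) = \left(-9\right) 292 = -2628$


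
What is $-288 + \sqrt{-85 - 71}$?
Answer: $-288 + 2 i \sqrt{39} \approx -288.0 + 12.49 i$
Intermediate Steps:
$-288 + \sqrt{-85 - 71} = -288 + \sqrt{-156} = -288 + 2 i \sqrt{39}$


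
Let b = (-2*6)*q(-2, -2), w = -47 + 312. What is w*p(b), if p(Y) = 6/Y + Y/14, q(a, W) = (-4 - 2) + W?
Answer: 205375/112 ≈ 1833.7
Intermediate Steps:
q(a, W) = -6 + W
w = 265
b = 96 (b = (-2*6)*(-6 - 2) = -12*(-8) = 96)
p(Y) = 6/Y + Y/14 (p(Y) = 6/Y + Y*(1/14) = 6/Y + Y/14)
w*p(b) = 265*(6/96 + (1/14)*96) = 265*(6*(1/96) + 48/7) = 265*(1/16 + 48/7) = 265*(775/112) = 205375/112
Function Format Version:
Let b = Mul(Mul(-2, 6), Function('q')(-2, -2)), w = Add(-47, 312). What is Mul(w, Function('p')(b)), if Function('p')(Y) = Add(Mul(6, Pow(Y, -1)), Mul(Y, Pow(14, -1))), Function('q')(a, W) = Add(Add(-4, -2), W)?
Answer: Rational(205375, 112) ≈ 1833.7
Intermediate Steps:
Function('q')(a, W) = Add(-6, W)
w = 265
b = 96 (b = Mul(Mul(-2, 6), Add(-6, -2)) = Mul(-12, -8) = 96)
Function('p')(Y) = Add(Mul(6, Pow(Y, -1)), Mul(Rational(1, 14), Y)) (Function('p')(Y) = Add(Mul(6, Pow(Y, -1)), Mul(Y, Rational(1, 14))) = Add(Mul(6, Pow(Y, -1)), Mul(Rational(1, 14), Y)))
Mul(w, Function('p')(b)) = Mul(265, Add(Mul(6, Pow(96, -1)), Mul(Rational(1, 14), 96))) = Mul(265, Add(Mul(6, Rational(1, 96)), Rational(48, 7))) = Mul(265, Add(Rational(1, 16), Rational(48, 7))) = Mul(265, Rational(775, 112)) = Rational(205375, 112)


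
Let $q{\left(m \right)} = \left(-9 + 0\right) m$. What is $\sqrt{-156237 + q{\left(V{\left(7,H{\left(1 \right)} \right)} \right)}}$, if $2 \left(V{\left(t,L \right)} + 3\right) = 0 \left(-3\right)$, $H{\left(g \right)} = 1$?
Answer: $i \sqrt{156210} \approx 395.23 i$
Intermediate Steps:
$V{\left(t,L \right)} = -3$ ($V{\left(t,L \right)} = -3 + \frac{0 \left(-3\right)}{2} = -3 + \frac{1}{2} \cdot 0 = -3 + 0 = -3$)
$q{\left(m \right)} = - 9 m$
$\sqrt{-156237 + q{\left(V{\left(7,H{\left(1 \right)} \right)} \right)}} = \sqrt{-156237 - -27} = \sqrt{-156237 + 27} = \sqrt{-156210} = i \sqrt{156210}$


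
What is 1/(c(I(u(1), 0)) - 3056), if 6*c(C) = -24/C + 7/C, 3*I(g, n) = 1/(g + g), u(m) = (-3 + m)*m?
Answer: -1/3022 ≈ -0.00033091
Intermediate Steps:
u(m) = m*(-3 + m)
I(g, n) = 1/(6*g) (I(g, n) = 1/(3*(g + g)) = 1/(3*((2*g))) = (1/(2*g))/3 = 1/(6*g))
c(C) = -17/(6*C) (c(C) = (-24/C + 7/C)/6 = (-17/C)/6 = -17/(6*C))
1/(c(I(u(1), 0)) - 3056) = 1/(-17/(6*(1/(6*((1*(-3 + 1)))))) - 3056) = 1/(-17/(6*(1/(6*((1*(-2)))))) - 3056) = 1/(-17/(6*((⅙)/(-2))) - 3056) = 1/(-17/(6*((⅙)*(-½))) - 3056) = 1/(-17/(6*(-1/12)) - 3056) = 1/(-17/6*(-12) - 3056) = 1/(34 - 3056) = 1/(-3022) = -1/3022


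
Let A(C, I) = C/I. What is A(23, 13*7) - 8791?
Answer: -799958/91 ≈ -8790.8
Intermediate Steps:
A(23, 13*7) - 8791 = 23/((13*7)) - 8791 = 23/91 - 8791 = -799958/91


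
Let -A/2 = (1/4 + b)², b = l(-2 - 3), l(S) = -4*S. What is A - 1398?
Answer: -17745/8 ≈ -2218.1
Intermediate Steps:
b = 20 (b = -4*(-2 - 3) = -4*(-5) = 20)
A = -6561/8 (A = -2*(1/4 + 20)² = -2*(¼ + 20)² = -2*(81/4)² = -2*6561/16 = -6561/8 ≈ -820.13)
A - 1398 = -6561/8 - 1398 = -17745/8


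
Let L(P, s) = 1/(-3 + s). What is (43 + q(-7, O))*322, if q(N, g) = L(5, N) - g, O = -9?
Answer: 83559/5 ≈ 16712.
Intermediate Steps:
q(N, g) = 1/(-3 + N) - g
(43 + q(-7, O))*322 = (43 + (1 - 1*(-9)*(-3 - 7))/(-3 - 7))*322 = (43 + (1 - 1*(-9)*(-10))/(-10))*322 = (43 - (1 - 90)/10)*322 = (43 - ⅒*(-89))*322 = (43 + 89/10)*322 = (519/10)*322 = 83559/5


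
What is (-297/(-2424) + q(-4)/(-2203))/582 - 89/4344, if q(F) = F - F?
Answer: -1725947/85116336 ≈ -0.020278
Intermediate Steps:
q(F) = 0
(-297/(-2424) + q(-4)/(-2203))/582 - 89/4344 = (-297/(-2424) + 0/(-2203))/582 - 89/4344 = (-297*(-1/2424) + 0*(-1/2203))*(1/582) - 89*1/4344 = (99/808 + 0)*(1/582) - 89/4344 = (99/808)*(1/582) - 89/4344 = 33/156752 - 89/4344 = -1725947/85116336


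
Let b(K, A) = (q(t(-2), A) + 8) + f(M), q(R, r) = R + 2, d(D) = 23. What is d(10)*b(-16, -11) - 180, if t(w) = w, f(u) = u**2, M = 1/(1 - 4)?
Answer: 59/9 ≈ 6.5556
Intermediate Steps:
M = -1/3 (M = 1/(-3) = -1/3 ≈ -0.33333)
q(R, r) = 2 + R
b(K, A) = 73/9 (b(K, A) = ((2 - 2) + 8) + (-1/3)**2 = (0 + 8) + 1/9 = 8 + 1/9 = 73/9)
d(10)*b(-16, -11) - 180 = 23*(73/9) - 180 = 1679/9 - 180 = 59/9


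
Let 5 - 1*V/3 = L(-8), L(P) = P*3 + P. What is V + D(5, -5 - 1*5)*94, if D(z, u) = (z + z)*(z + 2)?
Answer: 6691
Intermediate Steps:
L(P) = 4*P (L(P) = 3*P + P = 4*P)
D(z, u) = 2*z*(2 + z) (D(z, u) = (2*z)*(2 + z) = 2*z*(2 + z))
V = 111 (V = 15 - 12*(-8) = 15 - 3*(-32) = 15 + 96 = 111)
V + D(5, -5 - 1*5)*94 = 111 + (2*5*(2 + 5))*94 = 111 + (2*5*7)*94 = 111 + 70*94 = 111 + 6580 = 6691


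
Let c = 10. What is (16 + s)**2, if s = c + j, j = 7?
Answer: 1089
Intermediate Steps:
s = 17 (s = 10 + 7 = 17)
(16 + s)**2 = (16 + 17)**2 = 33**2 = 1089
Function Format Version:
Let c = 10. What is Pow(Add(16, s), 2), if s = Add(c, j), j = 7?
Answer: 1089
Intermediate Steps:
s = 17 (s = Add(10, 7) = 17)
Pow(Add(16, s), 2) = Pow(Add(16, 17), 2) = Pow(33, 2) = 1089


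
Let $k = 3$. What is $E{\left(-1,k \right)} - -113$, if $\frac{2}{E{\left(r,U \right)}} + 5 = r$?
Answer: $\frac{338}{3} \approx 112.67$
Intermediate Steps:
$E{\left(r,U \right)} = \frac{2}{-5 + r}$
$E{\left(-1,k \right)} - -113 = \frac{2}{-5 - 1} - -113 = \frac{2}{-6} + 113 = 2 \left(- \frac{1}{6}\right) + 113 = - \frac{1}{3} + 113 = \frac{338}{3}$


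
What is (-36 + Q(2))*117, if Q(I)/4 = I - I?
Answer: -4212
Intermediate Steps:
Q(I) = 0 (Q(I) = 4*(I - I) = 4*0 = 0)
(-36 + Q(2))*117 = (-36 + 0)*117 = -36*117 = -4212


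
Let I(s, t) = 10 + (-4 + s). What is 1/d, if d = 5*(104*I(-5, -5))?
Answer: 1/520 ≈ 0.0019231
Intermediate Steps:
I(s, t) = 6 + s
d = 520 (d = 5*(104*(6 - 5)) = 5*(104*1) = 5*104 = 520)
1/d = 1/520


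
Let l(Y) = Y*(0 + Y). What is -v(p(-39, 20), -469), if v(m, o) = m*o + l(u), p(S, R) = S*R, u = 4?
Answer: -365836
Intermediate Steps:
l(Y) = Y² (l(Y) = Y*Y = Y²)
p(S, R) = R*S
v(m, o) = 16 + m*o (v(m, o) = m*o + 4² = m*o + 16 = 16 + m*o)
-v(p(-39, 20), -469) = -(16 + (20*(-39))*(-469)) = -(16 - 780*(-469)) = -(16 + 365820) = -1*365836 = -365836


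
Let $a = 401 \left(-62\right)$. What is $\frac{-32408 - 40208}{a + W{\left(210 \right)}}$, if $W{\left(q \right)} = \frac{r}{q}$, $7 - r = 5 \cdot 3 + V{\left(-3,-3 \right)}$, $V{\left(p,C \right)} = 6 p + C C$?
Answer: $\frac{15249360}{5221019} \approx 2.9208$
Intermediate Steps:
$a = -24862$
$V{\left(p,C \right)} = C^{2} + 6 p$ ($V{\left(p,C \right)} = 6 p + C^{2} = C^{2} + 6 p$)
$r = 1$ ($r = 7 - \left(5 \cdot 3 + \left(\left(-3\right)^{2} + 6 \left(-3\right)\right)\right) = 7 - \left(15 + \left(9 - 18\right)\right) = 7 - \left(15 - 9\right) = 7 - 6 = 1$)
$W{\left(q \right)} = \frac{1}{q}$ ($W{\left(q \right)} = 1 \frac{1}{q} = \frac{1}{q}$)
$\frac{-32408 - 40208}{a + W{\left(210 \right)}} = \frac{-32408 - 40208}{-24862 + \frac{1}{210}} = - \frac{72616}{-24862 + \frac{1}{210}} = - \frac{72616}{- \frac{5221019}{210}} = \left(-72616\right) \left(- \frac{210}{5221019}\right) = \frac{15249360}{5221019}$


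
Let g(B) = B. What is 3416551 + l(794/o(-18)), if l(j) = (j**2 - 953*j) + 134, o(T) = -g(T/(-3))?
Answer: 32042797/9 ≈ 3.5603e+6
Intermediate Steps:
o(T) = T/3 (o(T) = -T/(-3) = -T*(-1)/3 = -(-1)*T/3 = T/3)
l(j) = 134 + j**2 - 953*j
3416551 + l(794/o(-18)) = 3416551 + (134 + (794/(((1/3)*(-18))))**2 - 756682/((1/3)*(-18))) = 3416551 + (134 + (794/(-6))**2 - 756682/(-6)) = 3416551 + (134 + (794*(-1/6))**2 - 756682*(-1)/6) = 3416551 + (134 + (-397/3)**2 - 953*(-397/3)) = 3416551 + (134 + 157609/9 + 378341/3) = 3416551 + 1293838/9 = 32042797/9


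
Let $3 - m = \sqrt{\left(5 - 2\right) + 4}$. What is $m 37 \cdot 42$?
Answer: $4662 - 1554 \sqrt{7} \approx 550.5$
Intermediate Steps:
$m = 3 - \sqrt{7}$ ($m = 3 - \sqrt{\left(5 - 2\right) + 4} = 3 - \sqrt{3 + 4} = 3 - \sqrt{7} \approx 0.35425$)
$m 37 \cdot 42 = \left(3 - \sqrt{7}\right) 37 \cdot 42 = \left(111 - 37 \sqrt{7}\right) 42 = 4662 - 1554 \sqrt{7}$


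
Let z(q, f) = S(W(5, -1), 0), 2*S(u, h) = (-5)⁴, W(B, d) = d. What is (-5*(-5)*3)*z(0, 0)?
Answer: 46875/2 ≈ 23438.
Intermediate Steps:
S(u, h) = 625/2 (S(u, h) = (½)*(-5)⁴ = (½)*625 = 625/2)
z(q, f) = 625/2
(-5*(-5)*3)*z(0, 0) = (-5*(-5)*3)*(625/2) = (25*3)*(625/2) = 75*(625/2) = 46875/2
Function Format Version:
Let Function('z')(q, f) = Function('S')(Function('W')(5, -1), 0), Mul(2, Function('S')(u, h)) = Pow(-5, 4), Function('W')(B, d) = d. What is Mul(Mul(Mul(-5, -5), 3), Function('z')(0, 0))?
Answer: Rational(46875, 2) ≈ 23438.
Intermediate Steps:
Function('S')(u, h) = Rational(625, 2) (Function('S')(u, h) = Mul(Rational(1, 2), Pow(-5, 4)) = Mul(Rational(1, 2), 625) = Rational(625, 2))
Function('z')(q, f) = Rational(625, 2)
Mul(Mul(Mul(-5, -5), 3), Function('z')(0, 0)) = Mul(Mul(Mul(-5, -5), 3), Rational(625, 2)) = Mul(Mul(25, 3), Rational(625, 2)) = Mul(75, Rational(625, 2)) = Rational(46875, 2)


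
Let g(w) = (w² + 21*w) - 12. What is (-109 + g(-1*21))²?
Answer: 14641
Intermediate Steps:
g(w) = -12 + w² + 21*w
(-109 + g(-1*21))² = (-109 + (-12 + (-1*21)² + 21*(-1*21)))² = (-109 + (-12 + (-21)² + 21*(-21)))² = (-109 + (-12 + 441 - 441))² = (-109 - 12)² = (-121)² = 14641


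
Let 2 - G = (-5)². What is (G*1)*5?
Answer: -115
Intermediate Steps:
G = -23 (G = 2 - 1*(-5)² = 2 - 1*25 = 2 - 25 = -23)
(G*1)*5 = -23*1*5 = -23*5 = -115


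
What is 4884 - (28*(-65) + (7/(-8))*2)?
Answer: 26823/4 ≈ 6705.8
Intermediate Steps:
4884 - (28*(-65) + (7/(-8))*2) = 4884 - (-1820 + (7*(-1/8))*2) = 4884 - (-1820 - 7/8*2) = 4884 - (-1820 - 7/4) = 4884 - 1*(-7287/4) = 4884 + 7287/4 = 26823/4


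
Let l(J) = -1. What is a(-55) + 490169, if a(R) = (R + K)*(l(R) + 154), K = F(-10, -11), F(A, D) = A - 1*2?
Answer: 479918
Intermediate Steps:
F(A, D) = -2 + A (F(A, D) = A - 2 = -2 + A)
K = -12 (K = -2 - 10 = -12)
a(R) = -1836 + 153*R (a(R) = (R - 12)*(-1 + 154) = (-12 + R)*153 = -1836 + 153*R)
a(-55) + 490169 = (-1836 + 153*(-55)) + 490169 = (-1836 - 8415) + 490169 = -10251 + 490169 = 479918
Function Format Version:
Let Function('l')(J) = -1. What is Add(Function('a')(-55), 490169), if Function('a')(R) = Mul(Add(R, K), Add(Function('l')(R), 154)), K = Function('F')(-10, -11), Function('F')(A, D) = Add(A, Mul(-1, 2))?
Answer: 479918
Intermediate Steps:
Function('F')(A, D) = Add(-2, A) (Function('F')(A, D) = Add(A, -2) = Add(-2, A))
K = -12 (K = Add(-2, -10) = -12)
Function('a')(R) = Add(-1836, Mul(153, R)) (Function('a')(R) = Mul(Add(R, -12), Add(-1, 154)) = Mul(Add(-12, R), 153) = Add(-1836, Mul(153, R)))
Add(Function('a')(-55), 490169) = Add(Add(-1836, Mul(153, -55)), 490169) = Add(Add(-1836, -8415), 490169) = Add(-10251, 490169) = 479918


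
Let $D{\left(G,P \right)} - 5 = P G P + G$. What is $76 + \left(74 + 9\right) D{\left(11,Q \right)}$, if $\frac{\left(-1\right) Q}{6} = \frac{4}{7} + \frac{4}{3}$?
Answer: $\frac{5911996}{49} \approx 1.2065 \cdot 10^{5}$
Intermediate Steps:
$Q = - \frac{80}{7}$ ($Q = - 6 \left(\frac{4}{7} + \frac{4}{3}\right) = \left(-6\right) \frac{40}{21} = - \frac{80}{7} \approx -11.429$)
$D{\left(G,P \right)} = 5 + G + G P^{2}$ ($D{\left(G,P \right)} = 5 + \left(P G P + G\right) = 5 + \left(G P P + G\right) = 5 + \left(G P^{2} + G\right) = 5 + \left(G + G P^{2}\right) = 5 + G + G P^{2}$)
$76 + \left(74 + 9\right) D{\left(11,Q \right)} = 76 + \left(74 + 9\right) \left(5 + 11 + 11 \left(- \frac{80}{7}\right)^{2}\right) = 76 + 83 \left(5 + 11 + 11 \cdot \frac{6400}{49}\right) = 76 + 83 \left(5 + 11 + \frac{70400}{49}\right) = 76 + 83 \cdot \frac{71184}{49} = 76 + \frac{5908272}{49} = \frac{5911996}{49}$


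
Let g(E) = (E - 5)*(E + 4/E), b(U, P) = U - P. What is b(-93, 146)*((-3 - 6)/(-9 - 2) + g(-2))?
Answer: -75763/11 ≈ -6887.5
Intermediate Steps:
g(E) = (-5 + E)*(E + 4/E)
b(-93, 146)*((-3 - 6)/(-9 - 2) + g(-2)) = (-93 - 1*146)*((-3 - 6)/(-9 - 2) + (4 + (-2)**2 - 20/(-2) - 5*(-2))) = (-93 - 146)*(-9/(-11) + (4 + 4 - 20*(-1/2) + 10)) = -239*(-9*(-1/11) + (4 + 4 + 10 + 10)) = -239*(9/11 + 28) = -239*317/11 = -75763/11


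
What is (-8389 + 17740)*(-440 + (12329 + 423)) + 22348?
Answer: 115151860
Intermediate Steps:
(-8389 + 17740)*(-440 + (12329 + 423)) + 22348 = 9351*(-440 + 12752) + 22348 = 9351*12312 + 22348 = 115129512 + 22348 = 115151860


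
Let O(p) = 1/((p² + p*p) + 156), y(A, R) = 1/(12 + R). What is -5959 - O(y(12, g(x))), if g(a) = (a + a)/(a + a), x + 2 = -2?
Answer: -157115163/26366 ≈ -5959.0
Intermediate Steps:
x = -4 (x = -2 - 2 = -4)
g(a) = 1 (g(a) = (2*a)/((2*a)) = (2*a)*(1/(2*a)) = 1)
O(p) = 1/(156 + 2*p²) (O(p) = 1/((p² + p²) + 156) = 1/(2*p² + 156) = 1/(156 + 2*p²))
-5959 - O(y(12, g(x))) = -5959 - 1/(2*(78 + (1/(12 + 1))²)) = -5959 - 1/(2*(78 + (1/13)²)) = -5959 - 1/(2*(78 + 1/169)) = -5959 - 1/(2*13183/169) = -5959 - 169/(2*13183) = -5959 - 1*169/26366 = -5959 - 169/26366 = -157115163/26366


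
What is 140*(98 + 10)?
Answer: 15120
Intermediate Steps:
140*(98 + 10) = 140*108 = 15120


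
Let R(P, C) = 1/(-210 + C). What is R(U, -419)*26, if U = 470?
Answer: -26/629 ≈ -0.041335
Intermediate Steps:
R(U, -419)*26 = 26/(-210 - 419) = 26/(-629) = -1/629*26 = -26/629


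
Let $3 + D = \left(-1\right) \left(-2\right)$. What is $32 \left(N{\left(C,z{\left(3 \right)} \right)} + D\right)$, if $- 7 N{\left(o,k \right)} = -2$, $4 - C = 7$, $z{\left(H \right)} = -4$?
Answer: $- \frac{160}{7} \approx -22.857$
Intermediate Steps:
$C = -3$ ($C = 4 - 7 = -3$)
$N{\left(o,k \right)} = \frac{2}{7}$ ($N{\left(o,k \right)} = \left(- \frac{1}{7}\right) \left(-2\right) = \frac{2}{7}$)
$D = -1$ ($D = -3 - -2 = -3 + 2 = -1$)
$32 \left(N{\left(C,z{\left(3 \right)} \right)} + D\right) = 32 \left(\frac{2}{7} - 1\right) = 32 \left(- \frac{5}{7}\right) = - \frac{160}{7}$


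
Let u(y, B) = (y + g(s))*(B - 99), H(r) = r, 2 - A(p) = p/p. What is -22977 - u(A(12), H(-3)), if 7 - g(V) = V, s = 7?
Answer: -22875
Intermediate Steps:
A(p) = 1 (A(p) = 2 - p/p = 2 - 1*1 = 2 - 1 = 1)
g(V) = 7 - V
u(y, B) = y*(-99 + B) (u(y, B) = (y + (7 - 1*7))*(B - 99) = (y + (7 - 7))*(-99 + B) = (y + 0)*(-99 + B) = y*(-99 + B))
-22977 - u(A(12), H(-3)) = -22977 - (-99 - 3) = -22977 - (-102) = -22977 - 1*(-102) = -22977 + 102 = -22875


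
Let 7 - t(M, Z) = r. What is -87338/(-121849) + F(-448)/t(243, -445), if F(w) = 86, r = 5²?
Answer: -4453465/1096641 ≈ -4.0610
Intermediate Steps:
r = 25
t(M, Z) = -18 (t(M, Z) = 7 - 1*25 = 7 - 25 = -18)
-87338/(-121849) + F(-448)/t(243, -445) = -87338/(-121849) + 86/(-18) = -87338*(-1/121849) + 86*(-1/18) = 87338/121849 - 43/9 = -4453465/1096641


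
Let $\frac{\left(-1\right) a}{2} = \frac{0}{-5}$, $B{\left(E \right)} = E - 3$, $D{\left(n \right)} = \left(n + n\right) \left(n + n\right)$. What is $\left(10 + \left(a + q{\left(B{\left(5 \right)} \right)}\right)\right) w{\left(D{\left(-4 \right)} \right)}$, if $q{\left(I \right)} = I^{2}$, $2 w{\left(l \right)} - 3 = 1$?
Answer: $28$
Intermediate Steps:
$D{\left(n \right)} = 4 n^{2}$ ($D{\left(n \right)} = 2 n 2 n = 4 n^{2}$)
$B{\left(E \right)} = -3 + E$
$w{\left(l \right)} = 2$ ($w{\left(l \right)} = \frac{3}{2} + \frac{1}{2} \cdot 1 = \frac{3}{2} + \frac{1}{2} = 2$)
$a = 0$ ($a = - 2 \frac{0}{-5} = - 2 \cdot 0 \left(- \frac{1}{5}\right) = \left(-2\right) 0 = 0$)
$\left(10 + \left(a + q{\left(B{\left(5 \right)} \right)}\right)\right) w{\left(D{\left(-4 \right)} \right)} = \left(10 + \left(0 + \left(-3 + 5\right)^{2}\right)\right) 2 = \left(10 + \left(0 + 2^{2}\right)\right) 2 = \left(10 + \left(0 + 4\right)\right) 2 = \left(10 + 4\right) 2 = 14 \cdot 2 = 28$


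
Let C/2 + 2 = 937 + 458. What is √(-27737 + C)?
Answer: I*√24951 ≈ 157.96*I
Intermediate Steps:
C = 2786 (C = -4 + 2*(937 + 458) = -4 + 2*1395 = -4 + 2790 = 2786)
√(-27737 + C) = √(-27737 + 2786) = √(-24951) = I*√24951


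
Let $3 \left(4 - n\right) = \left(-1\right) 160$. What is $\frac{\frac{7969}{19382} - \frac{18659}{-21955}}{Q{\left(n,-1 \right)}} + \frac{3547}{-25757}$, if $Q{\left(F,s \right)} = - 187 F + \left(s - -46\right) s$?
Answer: $- \frac{48792325846975973}{354010696991660830} \approx -0.13783$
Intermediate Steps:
$n = \frac{172}{3}$ ($n = 4 - \frac{\left(-1\right) 160}{3} = 4 - - \frac{160}{3} = 4 + \frac{160}{3} = \frac{172}{3} \approx 57.333$)
$Q{\left(F,s \right)} = - 187 F + s \left(46 + s\right)$ ($Q{\left(F,s \right)} = - 187 F + \left(s + 46\right) s = - 187 F + \left(46 + s\right) s = - 187 F + s \left(46 + s\right)$)
$\frac{\frac{7969}{19382} - \frac{18659}{-21955}}{Q{\left(n,-1 \right)}} + \frac{3547}{-25757} = \frac{\frac{7969}{19382} - \frac{18659}{-21955}}{\left(-1\right)^{2} - \frac{32164}{3} + 46 \left(-1\right)} + \frac{3547}{-25757} = \frac{7969 \cdot \frac{1}{19382} - - \frac{18659}{21955}}{1 - \frac{32164}{3} - 46} + 3547 \left(- \frac{1}{25757}\right) = \frac{\frac{7969}{19382} + \frac{18659}{21955}}{- \frac{32299}{3}} - \frac{3547}{25757} = \frac{536608133}{425531810} \left(- \frac{3}{32299}\right) - \frac{3547}{25757} = - \frac{1609824399}{13744251931190} - \frac{3547}{25757} = - \frac{48792325846975973}{354010696991660830}$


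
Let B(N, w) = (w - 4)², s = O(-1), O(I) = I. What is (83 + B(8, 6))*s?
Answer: -87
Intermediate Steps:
s = -1
B(N, w) = (-4 + w)²
(83 + B(8, 6))*s = (83 + (-4 + 6)²)*(-1) = (83 + 2²)*(-1) = (83 + 4)*(-1) = 87*(-1) = -87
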